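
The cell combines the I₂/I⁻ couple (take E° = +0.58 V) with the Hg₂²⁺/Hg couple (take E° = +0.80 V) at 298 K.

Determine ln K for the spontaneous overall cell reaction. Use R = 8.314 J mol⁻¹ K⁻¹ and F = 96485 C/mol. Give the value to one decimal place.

Cathode: Hg₂²⁺/Hg; anode: I₂/I⁻. E°cell = (+0.80) − (+0.58) = +0.22 V, with n = 2.
ΔG° = −nFE° = −RT ln K, so ln K = nFE°/(RT) = (2)(96485)(+0.22) / ((8.314)(298)) = 17.135.

17.1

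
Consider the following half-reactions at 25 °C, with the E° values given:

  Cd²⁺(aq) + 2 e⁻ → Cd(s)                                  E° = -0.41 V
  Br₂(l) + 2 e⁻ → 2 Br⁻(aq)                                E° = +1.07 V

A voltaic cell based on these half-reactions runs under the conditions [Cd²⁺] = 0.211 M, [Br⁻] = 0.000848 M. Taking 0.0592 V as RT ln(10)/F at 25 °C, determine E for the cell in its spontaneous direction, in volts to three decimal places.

+1.682 V

Br₂/Br⁻ is the cathode (higher E°), Cd²⁺/Cd the anode: E°cell = +1.07 − (-0.41) = +1.48 V, n = 2.
Overall: Br₂(l) + Cd(s) → 2 Br⁻(aq) + Cd²⁺(aq)
Q = [Br⁻]^2·[Cd²⁺]; log Q = -6.819.
E = E° − (0.0592/n) log Q = +1.48 − (0.0592/2)(-6.819) = +1.682 V.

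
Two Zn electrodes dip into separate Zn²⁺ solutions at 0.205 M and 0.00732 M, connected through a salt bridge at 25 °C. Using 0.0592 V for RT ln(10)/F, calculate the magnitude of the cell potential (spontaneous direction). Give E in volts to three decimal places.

+0.043 V

For a concentration cell E°cell = 0. The 0.205 M side is the cathode (reduction is favoured where [Zn²⁺] is higher).
With n = 2, E = −(0.0592/2) log([Zn²⁺]ₐₙ/[Zn²⁺]꜀ₐₜ) = −(0.0592/2) log(0.00732/0.205) = −(0.0592/2)(-1.447) = +0.043 V.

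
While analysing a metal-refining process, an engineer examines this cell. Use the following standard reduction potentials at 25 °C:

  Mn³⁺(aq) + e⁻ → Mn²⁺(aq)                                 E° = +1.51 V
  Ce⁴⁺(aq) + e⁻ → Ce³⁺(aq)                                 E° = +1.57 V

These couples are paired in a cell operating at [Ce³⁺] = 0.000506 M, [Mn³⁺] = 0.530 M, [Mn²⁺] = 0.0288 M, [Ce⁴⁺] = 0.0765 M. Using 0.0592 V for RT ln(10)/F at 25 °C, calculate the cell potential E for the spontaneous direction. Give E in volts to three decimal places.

+0.114 V

Ce⁴⁺/Ce³⁺ is the cathode (higher E°), Mn³⁺/Mn²⁺ the anode: E°cell = +1.57 − (+1.51) = +0.06 V, n = 1.
Overall: Ce⁴⁺(aq) + Mn²⁺(aq) → Ce³⁺(aq) + Mn³⁺(aq)
Q = [Ce³⁺]·[Mn³⁺] / ([Ce⁴⁺]·[Mn²⁺]); log Q = -0.915.
E = E° − (0.0592/n) log Q = +0.06 − (0.0592/1)(-0.915) = +0.114 V.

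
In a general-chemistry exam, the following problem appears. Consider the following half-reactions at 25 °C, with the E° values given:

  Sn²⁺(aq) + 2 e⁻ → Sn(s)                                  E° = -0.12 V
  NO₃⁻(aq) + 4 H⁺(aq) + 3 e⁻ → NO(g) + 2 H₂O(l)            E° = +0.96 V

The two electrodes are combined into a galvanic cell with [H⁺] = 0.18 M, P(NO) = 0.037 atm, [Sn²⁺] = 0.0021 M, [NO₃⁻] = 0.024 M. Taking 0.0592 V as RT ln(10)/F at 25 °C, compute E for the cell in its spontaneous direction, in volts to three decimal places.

+1.097 V

NO₃⁻/NO is the cathode (higher E°), Sn²⁺/Sn the anode: E°cell = +0.96 − (-0.12) = +1.08 V, n = 6.
Overall: 2 NO₃⁻(aq) + 8 H⁺(aq) + 3 Sn(s) → 2 NO(g) + 4 H₂O(l) + 3 Sn²⁺(aq)
Q = P(NO)^2·[Sn²⁺]^3 / ([NO₃⁻]^2·[H⁺]^8); log Q = -1.700.
E = E° − (0.0592/n) log Q = +1.08 − (0.0592/6)(-1.700) = +1.097 V.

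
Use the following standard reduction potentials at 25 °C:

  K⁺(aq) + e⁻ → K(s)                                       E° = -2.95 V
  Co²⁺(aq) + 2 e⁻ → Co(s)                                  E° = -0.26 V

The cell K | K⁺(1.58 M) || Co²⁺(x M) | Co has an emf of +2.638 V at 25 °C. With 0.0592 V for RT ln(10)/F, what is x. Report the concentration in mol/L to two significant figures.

0.044 M

Co²⁺/Co is the cathode, K⁺/K the anode: E°cell = +2.69 V, n = 2.
Overall reaction: Co²⁺(aq) + 2 K(s) → Co(s) + 2 K⁺(aq); Q = [K⁺]^2/[Co²⁺]^1.
From E = E° − (0.0592/n) log Q: log Q = (E° − E)·n/0.0592 = (+2.69 − (+2.638))·2/0.0592 = 1.7568.
So 1·log[Co²⁺] = 2·log(1.58) − log Q = 0.3973 − (1.7568) = -1.3595; [Co²⁺] = 10^(-1.3595) ≈ 0.044 M.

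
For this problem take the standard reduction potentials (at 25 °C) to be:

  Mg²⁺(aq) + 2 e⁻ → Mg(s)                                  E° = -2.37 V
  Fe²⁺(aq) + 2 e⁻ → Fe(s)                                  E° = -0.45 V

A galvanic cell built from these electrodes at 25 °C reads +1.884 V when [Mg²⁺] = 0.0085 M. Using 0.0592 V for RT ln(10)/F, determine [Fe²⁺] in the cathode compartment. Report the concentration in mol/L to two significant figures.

Fe²⁺/Fe is the cathode, Mg²⁺/Mg the anode: E°cell = +1.92 V, n = 2.
Overall reaction: Fe²⁺(aq) + Mg(s) → Fe(s) + Mg²⁺(aq); Q = [Mg²⁺]^1/[Fe²⁺]^1.
From E = E° − (0.0592/n) log Q: log Q = (E° − E)·n/0.0592 = (+1.92 − (+1.884))·2/0.0592 = 1.2162.
So 1·log[Fe²⁺] = 1·log(0.0085) − log Q = -2.0706 − (1.2162) = -3.2868; [Fe²⁺] = 10^(-3.2868) ≈ 0.00052 M.

0.00052 M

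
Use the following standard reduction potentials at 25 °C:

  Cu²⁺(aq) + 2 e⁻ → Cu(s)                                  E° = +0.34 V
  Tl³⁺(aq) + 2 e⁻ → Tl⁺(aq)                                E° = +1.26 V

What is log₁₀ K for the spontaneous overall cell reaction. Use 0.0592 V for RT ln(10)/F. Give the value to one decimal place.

Cathode: Tl³⁺/Tl⁺; anode: Cu²⁺/Cu. E°cell = +0.92 V, n = 2.
log K = nE°cell / 0.0592 = (2)(+0.92) / 0.0592 = 31.1.

31.1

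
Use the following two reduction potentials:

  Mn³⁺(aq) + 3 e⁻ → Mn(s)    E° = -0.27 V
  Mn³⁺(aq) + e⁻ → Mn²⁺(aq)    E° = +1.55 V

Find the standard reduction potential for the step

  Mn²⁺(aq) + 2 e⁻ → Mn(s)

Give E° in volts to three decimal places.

-1.180 V

Sequential free energies add, so n₃E°₃ = n₁E°₁ + n₂E°₂.
With n₃ = 3, and the known step contributing 1×(+1.55) V, the unknown satisfies 2·E° = 3×(-0.27) − 1×(+1.55) = -2.360.
E° = -2.360 / 2 = -1.180 V.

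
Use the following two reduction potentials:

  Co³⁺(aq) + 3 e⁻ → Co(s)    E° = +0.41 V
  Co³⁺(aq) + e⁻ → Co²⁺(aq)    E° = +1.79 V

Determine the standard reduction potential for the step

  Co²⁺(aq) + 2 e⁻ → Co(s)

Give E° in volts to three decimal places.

Sequential free energies add, so n₃E°₃ = n₁E°₁ + n₂E°₂.
With n₃ = 3, and the known step contributing 1×(+1.79) V, the unknown satisfies 2·E° = 3×(+0.41) − 1×(+1.79) = -0.560.
E° = -0.560 / 2 = -0.280 V.

-0.280 V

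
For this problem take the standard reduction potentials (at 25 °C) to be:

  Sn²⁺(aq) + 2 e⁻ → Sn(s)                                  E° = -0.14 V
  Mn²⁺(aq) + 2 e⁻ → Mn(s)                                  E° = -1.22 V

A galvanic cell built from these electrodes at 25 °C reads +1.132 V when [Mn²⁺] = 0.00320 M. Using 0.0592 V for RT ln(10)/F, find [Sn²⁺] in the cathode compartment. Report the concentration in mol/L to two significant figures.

0.18 M

Sn²⁺/Sn is the cathode, Mn²⁺/Mn the anode: E°cell = +1.08 V, n = 2.
Overall reaction: Sn²⁺(aq) + Mn(s) → Sn(s) + Mn²⁺(aq); Q = [Mn²⁺]^1/[Sn²⁺]^1.
From E = E° − (0.0592/n) log Q: log Q = (E° − E)·n/0.0592 = (+1.08 − (+1.132))·2/0.0592 = -1.7568.
So 1·log[Sn²⁺] = 1·log(0.0032) − log Q = -2.4949 − (-1.7568) = -0.7381; [Sn²⁺] = 10^(-0.7381) ≈ 0.18 M.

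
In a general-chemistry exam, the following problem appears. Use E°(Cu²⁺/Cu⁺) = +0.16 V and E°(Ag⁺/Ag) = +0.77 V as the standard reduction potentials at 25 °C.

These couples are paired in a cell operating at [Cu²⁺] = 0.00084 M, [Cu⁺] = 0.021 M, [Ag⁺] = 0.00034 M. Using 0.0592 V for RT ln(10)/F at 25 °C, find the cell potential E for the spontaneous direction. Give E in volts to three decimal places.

+0.487 V

Ag⁺/Ag is the cathode (higher E°), Cu²⁺/Cu⁺ the anode: E°cell = +0.77 − (+0.16) = +0.61 V, n = 1.
Overall: Ag⁺(aq) + Cu⁺(aq) → Ag(s) + Cu²⁺(aq)
Q = [Cu²⁺] / ([Ag⁺]·[Cu⁺]); log Q = 2.071.
E = E° − (0.0592/n) log Q = +0.61 − (0.0592/1)(2.071) = +0.487 V.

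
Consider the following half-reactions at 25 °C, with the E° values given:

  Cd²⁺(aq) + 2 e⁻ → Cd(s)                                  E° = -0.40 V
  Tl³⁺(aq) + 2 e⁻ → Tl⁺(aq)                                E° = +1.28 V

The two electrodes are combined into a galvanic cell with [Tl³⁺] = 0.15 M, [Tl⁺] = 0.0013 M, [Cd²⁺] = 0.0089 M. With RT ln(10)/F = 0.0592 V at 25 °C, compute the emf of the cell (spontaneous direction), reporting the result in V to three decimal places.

+1.802 V

Tl³⁺/Tl⁺ is the cathode (higher E°), Cd²⁺/Cd the anode: E°cell = +1.28 − (-0.40) = +1.68 V, n = 2.
Overall: Tl³⁺(aq) + Cd(s) → Tl⁺(aq) + Cd²⁺(aq)
Q = [Tl⁺]·[Cd²⁺] / ([Tl³⁺]); log Q = -4.113.
E = E° − (0.0592/n) log Q = +1.68 − (0.0592/2)(-4.113) = +1.802 V.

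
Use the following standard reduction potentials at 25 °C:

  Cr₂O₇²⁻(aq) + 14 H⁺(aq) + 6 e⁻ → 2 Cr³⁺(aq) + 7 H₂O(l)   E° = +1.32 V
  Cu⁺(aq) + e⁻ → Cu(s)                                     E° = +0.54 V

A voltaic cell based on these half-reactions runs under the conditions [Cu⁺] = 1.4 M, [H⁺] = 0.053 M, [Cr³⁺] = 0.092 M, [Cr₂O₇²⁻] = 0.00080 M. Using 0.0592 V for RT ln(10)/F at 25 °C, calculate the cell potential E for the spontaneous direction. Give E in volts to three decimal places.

+0.585 V

Cr₂O₇²⁻/Cr³⁺ is the cathode (higher E°), Cu⁺/Cu the anode: E°cell = +1.32 − (+0.54) = +0.78 V, n = 6.
Overall: Cr₂O₇²⁻(aq) + 14 H⁺(aq) + 6 Cu(s) → 2 Cr³⁺(aq) + 7 H₂O(l) + 6 Cu⁺(aq)
Q = [Cr³⁺]^2·[Cu⁺]^6 / ([Cr₂O₇²⁻]·[H⁺]^14); log Q = 19.761.
E = E° − (0.0592/n) log Q = +0.78 − (0.0592/6)(19.761) = +0.585 V.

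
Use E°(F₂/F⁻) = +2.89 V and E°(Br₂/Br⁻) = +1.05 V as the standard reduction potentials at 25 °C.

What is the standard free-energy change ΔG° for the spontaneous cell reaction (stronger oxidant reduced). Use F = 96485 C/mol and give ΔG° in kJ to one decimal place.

F₂/F⁻ (E° = +2.89 V) is the cathode; Br₂/Br⁻ (E° = +1.05 V) is the anode, so E°cell = +1.84 V.
Balancing electrons gives n = 2 (lcm of 2 and 2).
ΔG° = −nFE° = −(2)(96485)(+1.84) = -355,065 J = -355.1 kJ.

-355.1 kJ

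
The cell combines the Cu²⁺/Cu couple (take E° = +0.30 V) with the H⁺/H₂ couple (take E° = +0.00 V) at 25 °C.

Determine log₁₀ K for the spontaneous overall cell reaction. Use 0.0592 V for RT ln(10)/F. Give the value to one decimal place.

Cathode: Cu²⁺/Cu; anode: H⁺/H₂. E°cell = +0.30 V, n = 2.
log K = nE°cell / 0.0592 = (2)(+0.30) / 0.0592 = 10.1.

10.1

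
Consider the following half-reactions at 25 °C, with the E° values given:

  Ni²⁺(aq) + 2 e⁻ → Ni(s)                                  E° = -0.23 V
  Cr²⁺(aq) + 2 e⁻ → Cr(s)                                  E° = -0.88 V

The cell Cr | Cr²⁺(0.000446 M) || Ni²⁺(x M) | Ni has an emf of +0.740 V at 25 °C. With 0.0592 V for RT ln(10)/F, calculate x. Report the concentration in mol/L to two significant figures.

0.49 M

Ni²⁺/Ni is the cathode, Cr²⁺/Cr the anode: E°cell = +0.65 V, n = 2.
Overall reaction: Ni²⁺(aq) + Cr(s) → Ni(s) + Cr²⁺(aq); Q = [Cr²⁺]^1/[Ni²⁺]^1.
From E = E° − (0.0592/n) log Q: log Q = (E° − E)·n/0.0592 = (+0.65 − (+0.740))·2/0.0592 = -3.0405.
So 1·log[Ni²⁺] = 1·log(0.000446) − log Q = -3.3507 − (-3.0405) = -0.3102; [Ni²⁺] = 10^(-0.3102) ≈ 0.49 M.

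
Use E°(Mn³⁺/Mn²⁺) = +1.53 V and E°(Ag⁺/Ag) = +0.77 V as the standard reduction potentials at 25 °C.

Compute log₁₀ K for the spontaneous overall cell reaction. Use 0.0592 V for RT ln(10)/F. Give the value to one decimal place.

12.8

Cathode: Mn³⁺/Mn²⁺; anode: Ag⁺/Ag. E°cell = +0.76 V, n = 1.
log K = nE°cell / 0.0592 = (1)(+0.76) / 0.0592 = 12.8.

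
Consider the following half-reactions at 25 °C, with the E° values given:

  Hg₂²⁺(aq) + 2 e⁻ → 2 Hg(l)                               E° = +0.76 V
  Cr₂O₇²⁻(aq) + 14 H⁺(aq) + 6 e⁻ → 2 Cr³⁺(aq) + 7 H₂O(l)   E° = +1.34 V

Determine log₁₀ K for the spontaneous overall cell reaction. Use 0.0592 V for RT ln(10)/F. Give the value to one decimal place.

58.8

Cathode: Cr₂O₇²⁻/Cr³⁺; anode: Hg₂²⁺/Hg. E°cell = +0.58 V, n = 6.
log K = nE°cell / 0.0592 = (6)(+0.58) / 0.0592 = 58.8.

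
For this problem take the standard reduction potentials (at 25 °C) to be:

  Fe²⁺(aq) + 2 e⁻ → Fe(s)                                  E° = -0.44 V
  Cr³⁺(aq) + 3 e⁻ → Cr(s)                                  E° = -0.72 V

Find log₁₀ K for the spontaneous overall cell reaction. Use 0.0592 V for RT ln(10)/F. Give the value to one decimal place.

28.4

Cathode: Fe²⁺/Fe; anode: Cr³⁺/Cr. E°cell = +0.28 V, n = 6.
log K = nE°cell / 0.0592 = (6)(+0.28) / 0.0592 = 28.4.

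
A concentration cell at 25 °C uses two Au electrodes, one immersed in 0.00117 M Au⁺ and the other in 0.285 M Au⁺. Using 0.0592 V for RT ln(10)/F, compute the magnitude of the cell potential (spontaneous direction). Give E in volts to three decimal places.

For a concentration cell E°cell = 0. The 0.285 M side is the cathode (reduction is favoured where [Au⁺] is higher).
With n = 1, E = −(0.0592/1) log([Au⁺]ₐₙ/[Au⁺]꜀ₐₜ) = −(0.0592/1) log(0.00117/0.285) = −(0.0592/1)(-2.387) = +0.141 V.

+0.141 V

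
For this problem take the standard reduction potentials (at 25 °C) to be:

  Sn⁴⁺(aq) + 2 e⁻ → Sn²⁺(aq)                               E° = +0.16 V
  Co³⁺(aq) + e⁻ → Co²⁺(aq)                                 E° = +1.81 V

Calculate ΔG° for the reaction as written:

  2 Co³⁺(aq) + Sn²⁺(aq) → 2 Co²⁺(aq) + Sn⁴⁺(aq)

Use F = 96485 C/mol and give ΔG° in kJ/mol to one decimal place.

As written, Co³⁺/Co²⁺ is reduced (cathode) and Sn⁴⁺/Sn²⁺ is oxidised (anode), so E°cell = (+1.81) − (+0.16) = +1.65 V.
Balancing electrons gives n = 2.
ΔG° = −nFE° = −(2)(96485)(+1.65) = -318,400 J = -318.4 kJ/mol.

-318.4 kJ/mol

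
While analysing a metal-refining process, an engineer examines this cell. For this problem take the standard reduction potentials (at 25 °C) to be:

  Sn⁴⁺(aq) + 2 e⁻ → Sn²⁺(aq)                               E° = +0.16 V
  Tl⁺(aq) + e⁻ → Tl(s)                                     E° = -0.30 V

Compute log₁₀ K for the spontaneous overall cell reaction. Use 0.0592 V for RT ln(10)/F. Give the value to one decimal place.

15.5

Cathode: Sn⁴⁺/Sn²⁺; anode: Tl⁺/Tl. E°cell = +0.46 V, n = 2.
log K = nE°cell / 0.0592 = (2)(+0.46) / 0.0592 = 15.5.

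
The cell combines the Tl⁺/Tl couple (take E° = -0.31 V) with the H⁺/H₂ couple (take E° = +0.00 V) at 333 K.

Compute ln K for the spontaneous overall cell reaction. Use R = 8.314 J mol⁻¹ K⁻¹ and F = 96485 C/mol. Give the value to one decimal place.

Cathode: H⁺/H₂; anode: Tl⁺/Tl. E°cell = (+0.00) − (-0.31) = +0.31 V, with n = 2.
ΔG° = −nFE° = −RT ln K, so ln K = nFE°/(RT) = (2)(96485)(+0.31) / ((8.314)(333)) = 21.607.

21.6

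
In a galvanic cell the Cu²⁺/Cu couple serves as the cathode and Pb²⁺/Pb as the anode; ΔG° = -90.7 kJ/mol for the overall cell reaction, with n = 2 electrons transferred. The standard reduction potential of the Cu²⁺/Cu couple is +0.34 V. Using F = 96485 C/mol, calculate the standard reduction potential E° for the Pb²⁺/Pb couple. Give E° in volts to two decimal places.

-0.13 V

E°cell = −ΔG°/(nF) = −(-90.7×10³)/((2)(96485)) = +0.470 V.
Since Cu²⁺/Cu is the cathode and Pb²⁺/Pb the anode, E°cell = E°(Cu²⁺/Cu) − E°(Pb²⁺/Pb).
So E°(Pb²⁺/Pb) = E°(Cu²⁺/Cu) − E°cell = (+0.34) − (+0.470) = -0.13 V.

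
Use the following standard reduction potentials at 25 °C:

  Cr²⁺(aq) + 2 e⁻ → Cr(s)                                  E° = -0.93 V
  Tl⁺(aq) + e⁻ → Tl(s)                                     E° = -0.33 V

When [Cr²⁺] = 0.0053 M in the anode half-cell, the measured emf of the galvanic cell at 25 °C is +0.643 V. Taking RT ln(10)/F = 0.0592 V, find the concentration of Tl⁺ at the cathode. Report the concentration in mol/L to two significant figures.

0.39 M

Tl⁺/Tl is the cathode, Cr²⁺/Cr the anode: E°cell = +0.60 V, n = 2.
Overall reaction: 2 Tl⁺(aq) + Cr(s) → 2 Tl(s) + Cr²⁺(aq); Q = [Cr²⁺]^1/[Tl⁺]^2.
From E = E° − (0.0592/n) log Q: log Q = (E° − E)·n/0.0592 = (+0.60 − (+0.643))·2/0.0592 = -1.4527.
So 2·log[Tl⁺] = 1·log(0.0053) − log Q = -2.2757 − (-1.4527) = -0.8230; log[Tl⁺] = -0.8230 / 2 = -0.4115; [Tl⁺] = 10^(-0.4115) ≈ 0.39 M.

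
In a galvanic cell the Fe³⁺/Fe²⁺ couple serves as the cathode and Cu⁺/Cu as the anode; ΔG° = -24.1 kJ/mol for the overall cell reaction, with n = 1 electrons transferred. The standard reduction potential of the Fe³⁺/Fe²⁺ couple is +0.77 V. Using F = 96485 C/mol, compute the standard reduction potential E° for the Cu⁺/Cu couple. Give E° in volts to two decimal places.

E°cell = −ΔG°/(nF) = −(-24.1×10³)/((1)(96485)) = +0.250 V.
Since Fe³⁺/Fe²⁺ is the cathode and Cu⁺/Cu the anode, E°cell = E°(Fe³⁺/Fe²⁺) − E°(Cu⁺/Cu).
So E°(Cu⁺/Cu) = E°(Fe³⁺/Fe²⁺) − E°cell = (+0.77) − (+0.250) = +0.52 V.

+0.52 V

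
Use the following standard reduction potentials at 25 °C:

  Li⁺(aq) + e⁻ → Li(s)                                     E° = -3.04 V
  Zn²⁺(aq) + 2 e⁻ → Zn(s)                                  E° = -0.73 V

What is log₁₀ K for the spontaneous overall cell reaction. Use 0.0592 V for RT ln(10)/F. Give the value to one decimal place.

Cathode: Zn²⁺/Zn; anode: Li⁺/Li. E°cell = +2.31 V, n = 2.
log K = nE°cell / 0.0592 = (2)(+2.31) / 0.0592 = 78.0.

78.0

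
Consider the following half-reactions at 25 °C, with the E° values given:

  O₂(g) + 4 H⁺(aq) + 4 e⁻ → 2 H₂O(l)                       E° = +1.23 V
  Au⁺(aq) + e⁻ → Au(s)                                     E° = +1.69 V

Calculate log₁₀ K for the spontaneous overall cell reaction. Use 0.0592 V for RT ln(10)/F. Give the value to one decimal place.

31.1

Cathode: Au⁺/Au; anode: O₂/H₂O. E°cell = +0.46 V, n = 4.
log K = nE°cell / 0.0592 = (4)(+0.46) / 0.0592 = 31.1.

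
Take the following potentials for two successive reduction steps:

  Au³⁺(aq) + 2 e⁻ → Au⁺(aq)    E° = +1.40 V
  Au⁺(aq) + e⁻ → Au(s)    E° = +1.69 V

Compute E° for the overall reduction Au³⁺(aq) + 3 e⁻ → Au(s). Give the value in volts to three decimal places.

Since ΔG° = −nFE° is additive over sequential reductions, n₃E°₃ = n₁E°₁ + n₂E°₂.
E°₃ = (2×+1.40 + 1×+1.69) / 3 = (+4.490) / 3 = +1.497 V.

+1.497 V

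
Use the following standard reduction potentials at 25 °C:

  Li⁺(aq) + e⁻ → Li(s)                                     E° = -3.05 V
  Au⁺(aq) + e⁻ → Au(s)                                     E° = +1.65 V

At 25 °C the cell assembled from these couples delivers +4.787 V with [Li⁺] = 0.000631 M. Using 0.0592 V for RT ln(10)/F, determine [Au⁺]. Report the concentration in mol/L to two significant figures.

Au⁺/Au is the cathode, Li⁺/Li the anode: E°cell = +4.70 V, n = 1.
Overall reaction: Au⁺(aq) + Li(s) → Au(s) + Li⁺(aq); Q = [Li⁺]^1/[Au⁺]^1.
From E = E° − (0.0592/n) log Q: log Q = (E° − E)·n/0.0592 = (+4.70 − (+4.787))·1/0.0592 = -1.4696.
So 1·log[Au⁺] = 1·log(0.000631) − log Q = -3.2000 − (-1.4696) = -1.7304; [Au⁺] = 10^(-1.7304) ≈ 0.019 M.

0.019 M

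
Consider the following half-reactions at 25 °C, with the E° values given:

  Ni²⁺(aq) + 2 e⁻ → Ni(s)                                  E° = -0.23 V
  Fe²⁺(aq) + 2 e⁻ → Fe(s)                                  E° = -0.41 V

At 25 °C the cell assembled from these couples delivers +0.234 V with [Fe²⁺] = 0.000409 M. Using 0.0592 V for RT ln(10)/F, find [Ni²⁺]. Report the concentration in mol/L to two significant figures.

Ni²⁺/Ni is the cathode, Fe²⁺/Fe the anode: E°cell = +0.18 V, n = 2.
Overall reaction: Ni²⁺(aq) + Fe(s) → Ni(s) + Fe²⁺(aq); Q = [Fe²⁺]^1/[Ni²⁺]^1.
From E = E° − (0.0592/n) log Q: log Q = (E° − E)·n/0.0592 = (+0.18 − (+0.234))·2/0.0592 = -1.8243.
So 1·log[Ni²⁺] = 1·log(0.000409) − log Q = -3.3883 − (-1.8243) = -1.5640; [Ni²⁺] = 10^(-1.5640) ≈ 0.027 M.

0.027 M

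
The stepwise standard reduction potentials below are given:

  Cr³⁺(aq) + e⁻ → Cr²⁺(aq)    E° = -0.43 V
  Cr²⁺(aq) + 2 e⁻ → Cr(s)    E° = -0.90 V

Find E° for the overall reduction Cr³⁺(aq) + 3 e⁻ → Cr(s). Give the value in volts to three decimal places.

-0.743 V

Since ΔG° = −nFE° is additive over sequential reductions, n₃E°₃ = n₁E°₁ + n₂E°₂.
E°₃ = (1×-0.43 + 2×-0.90) / 3 = (-2.230) / 3 = -0.743 V.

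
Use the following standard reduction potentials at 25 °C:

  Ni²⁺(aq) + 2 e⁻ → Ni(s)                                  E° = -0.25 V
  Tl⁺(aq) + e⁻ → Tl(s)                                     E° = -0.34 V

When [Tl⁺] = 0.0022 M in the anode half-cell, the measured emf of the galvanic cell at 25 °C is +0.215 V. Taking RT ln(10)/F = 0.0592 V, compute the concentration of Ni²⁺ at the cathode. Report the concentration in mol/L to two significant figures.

Ni²⁺/Ni is the cathode, Tl⁺/Tl the anode: E°cell = +0.09 V, n = 2.
Overall reaction: Ni²⁺(aq) + 2 Tl(s) → Ni(s) + 2 Tl⁺(aq); Q = [Tl⁺]^2/[Ni²⁺]^1.
From E = E° − (0.0592/n) log Q: log Q = (E° − E)·n/0.0592 = (+0.09 − (+0.215))·2/0.0592 = -4.2230.
So 1·log[Ni²⁺] = 2·log(0.0022) − log Q = -5.3152 − (-4.2230) = -1.0922; [Ni²⁺] = 10^(-1.0922) ≈ 0.081 M.

0.081 M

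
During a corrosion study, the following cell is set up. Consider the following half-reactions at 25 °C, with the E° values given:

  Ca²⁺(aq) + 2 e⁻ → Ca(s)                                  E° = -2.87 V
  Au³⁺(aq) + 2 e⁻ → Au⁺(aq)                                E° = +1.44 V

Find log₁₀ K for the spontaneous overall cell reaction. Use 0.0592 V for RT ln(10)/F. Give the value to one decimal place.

145.6

Cathode: Au³⁺/Au⁺; anode: Ca²⁺/Ca. E°cell = +4.31 V, n = 2.
log K = nE°cell / 0.0592 = (2)(+4.31) / 0.0592 = 145.6.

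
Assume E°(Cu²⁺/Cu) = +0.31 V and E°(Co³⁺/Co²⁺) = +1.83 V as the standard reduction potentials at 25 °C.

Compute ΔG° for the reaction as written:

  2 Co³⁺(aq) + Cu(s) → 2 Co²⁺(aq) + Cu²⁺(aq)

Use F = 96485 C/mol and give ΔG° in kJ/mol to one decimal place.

-293.3 kJ/mol

As written, Co³⁺/Co²⁺ is reduced (cathode) and Cu²⁺/Cu is oxidised (anode), so E°cell = (+1.83) − (+0.31) = +1.52 V.
Balancing electrons gives n = 2.
ΔG° = −nFE° = −(2)(96485)(+1.52) = -293,314 J = -293.3 kJ/mol.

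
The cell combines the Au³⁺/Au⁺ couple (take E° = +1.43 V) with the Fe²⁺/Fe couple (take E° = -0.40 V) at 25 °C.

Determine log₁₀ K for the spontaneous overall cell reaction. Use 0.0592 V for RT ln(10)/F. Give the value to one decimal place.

Cathode: Au³⁺/Au⁺; anode: Fe²⁺/Fe. E°cell = +1.83 V, n = 2.
log K = nE°cell / 0.0592 = (2)(+1.83) / 0.0592 = 61.8.

61.8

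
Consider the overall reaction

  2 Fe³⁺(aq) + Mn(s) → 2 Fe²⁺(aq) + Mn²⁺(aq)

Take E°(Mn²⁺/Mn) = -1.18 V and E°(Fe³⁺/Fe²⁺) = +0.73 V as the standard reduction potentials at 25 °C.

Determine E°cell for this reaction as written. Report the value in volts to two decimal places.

+1.91 V

The Fe³⁺/Fe²⁺ couple has the higher reduction potential, so it is the cathode; Mn²⁺/Mn is oxidised at the anode.
E°cell = E°(cathode) − E°(anode) = (+0.73) − (-1.18) = +1.91 V.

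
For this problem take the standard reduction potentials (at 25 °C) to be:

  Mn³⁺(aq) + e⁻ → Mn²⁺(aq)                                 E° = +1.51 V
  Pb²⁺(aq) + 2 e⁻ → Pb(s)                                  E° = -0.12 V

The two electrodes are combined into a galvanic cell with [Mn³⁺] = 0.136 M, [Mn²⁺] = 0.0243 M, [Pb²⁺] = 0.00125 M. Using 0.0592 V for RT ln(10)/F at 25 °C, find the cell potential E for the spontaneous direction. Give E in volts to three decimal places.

Mn³⁺/Mn²⁺ is the cathode (higher E°), Pb²⁺/Pb the anode: E°cell = +1.51 − (-0.12) = +1.63 V, n = 2.
Overall: 2 Mn³⁺(aq) + Pb(s) → 2 Mn²⁺(aq) + Pb²⁺(aq)
Q = [Mn²⁺]^2·[Pb²⁺] / ([Mn³⁺]^2); log Q = -4.399.
E = E° − (0.0592/n) log Q = +1.63 − (0.0592/2)(-4.399) = +1.760 V.

+1.760 V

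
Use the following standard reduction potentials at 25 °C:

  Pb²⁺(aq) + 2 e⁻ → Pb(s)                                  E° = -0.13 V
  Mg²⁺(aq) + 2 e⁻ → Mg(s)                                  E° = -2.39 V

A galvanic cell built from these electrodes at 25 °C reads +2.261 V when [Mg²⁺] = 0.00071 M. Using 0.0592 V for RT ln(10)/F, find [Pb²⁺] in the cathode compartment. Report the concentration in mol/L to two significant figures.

0.00077 M

Pb²⁺/Pb is the cathode, Mg²⁺/Mg the anode: E°cell = +2.26 V, n = 2.
Overall reaction: Pb²⁺(aq) + Mg(s) → Pb(s) + Mg²⁺(aq); Q = [Mg²⁺]^1/[Pb²⁺]^1.
From E = E° − (0.0592/n) log Q: log Q = (E° − E)·n/0.0592 = (+2.26 − (+2.261))·2/0.0592 = -0.0338.
So 1·log[Pb²⁺] = 1·log(0.00071) − log Q = -3.1487 − (-0.0338) = -3.1149; [Pb²⁺] = 10^(-3.1149) ≈ 0.00077 M.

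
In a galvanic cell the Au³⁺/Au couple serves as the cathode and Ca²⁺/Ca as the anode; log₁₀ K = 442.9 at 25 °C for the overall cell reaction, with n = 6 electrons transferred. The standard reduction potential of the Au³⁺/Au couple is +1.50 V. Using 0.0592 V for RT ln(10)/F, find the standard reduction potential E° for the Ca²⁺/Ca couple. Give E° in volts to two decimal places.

E°cell = (0.0592/n)·log K = (0.0592/6)(442.9) = +4.370 V.
Since Au³⁺/Au is the cathode and Ca²⁺/Ca the anode, E°cell = E°(Au³⁺/Au) − E°(Ca²⁺/Ca).
So E°(Ca²⁺/Ca) = E°(Au³⁺/Au) − E°cell = (+1.50) − (+4.370) = -2.87 V.

-2.87 V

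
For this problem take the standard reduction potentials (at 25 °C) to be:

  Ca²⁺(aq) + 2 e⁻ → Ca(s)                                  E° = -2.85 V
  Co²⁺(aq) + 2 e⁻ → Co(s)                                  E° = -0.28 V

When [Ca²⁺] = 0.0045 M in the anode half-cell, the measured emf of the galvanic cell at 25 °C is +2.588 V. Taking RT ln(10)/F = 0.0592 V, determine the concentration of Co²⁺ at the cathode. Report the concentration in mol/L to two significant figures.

Co²⁺/Co is the cathode, Ca²⁺/Ca the anode: E°cell = +2.57 V, n = 2.
Overall reaction: Co²⁺(aq) + Ca(s) → Co(s) + Ca²⁺(aq); Q = [Ca²⁺]^1/[Co²⁺]^1.
From E = E° − (0.0592/n) log Q: log Q = (E° − E)·n/0.0592 = (+2.57 − (+2.588))·2/0.0592 = -0.6081.
So 1·log[Co²⁺] = 1·log(0.0045) − log Q = -2.3468 − (-0.6081) = -1.7387; [Co²⁺] = 10^(-1.7387) ≈ 0.018 M.

0.018 M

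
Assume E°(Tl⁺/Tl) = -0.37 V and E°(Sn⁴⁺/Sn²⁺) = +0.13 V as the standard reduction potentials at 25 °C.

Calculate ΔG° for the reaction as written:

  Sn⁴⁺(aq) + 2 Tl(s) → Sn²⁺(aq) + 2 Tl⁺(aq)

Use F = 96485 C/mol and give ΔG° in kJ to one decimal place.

As written, Sn⁴⁺/Sn²⁺ is reduced (cathode) and Tl⁺/Tl is oxidised (anode), so E°cell = (+0.13) − (-0.37) = +0.50 V.
Balancing electrons gives n = 2.
ΔG° = −nFE° = −(2)(96485)(+0.50) = -96,485 J = -96.5 kJ.

-96.5 kJ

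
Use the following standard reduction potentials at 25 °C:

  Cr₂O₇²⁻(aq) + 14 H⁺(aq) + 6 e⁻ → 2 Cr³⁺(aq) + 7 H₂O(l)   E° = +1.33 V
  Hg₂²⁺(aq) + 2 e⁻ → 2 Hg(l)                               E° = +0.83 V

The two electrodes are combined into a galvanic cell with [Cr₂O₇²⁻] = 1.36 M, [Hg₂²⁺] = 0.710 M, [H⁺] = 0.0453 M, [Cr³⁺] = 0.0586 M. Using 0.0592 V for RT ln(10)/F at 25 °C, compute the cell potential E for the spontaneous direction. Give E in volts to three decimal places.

+0.344 V

Cr₂O₇²⁻/Cr³⁺ is the cathode (higher E°), Hg₂²⁺/Hg the anode: E°cell = +1.33 − (+0.83) = +0.50 V, n = 6.
Overall: Cr₂O₇²⁻(aq) + 14 H⁺(aq) + 6 Hg(l) → 2 Cr³⁺(aq) + 7 H₂O(l) + 3 Hg₂²⁺(aq)
Q = [Cr³⁺]^2·[Hg₂²⁺]^3 / ([Cr₂O₇²⁻]·[H⁺]^14); log Q = 15.771.
E = E° − (0.0592/n) log Q = +0.50 − (0.0592/6)(15.771) = +0.344 V.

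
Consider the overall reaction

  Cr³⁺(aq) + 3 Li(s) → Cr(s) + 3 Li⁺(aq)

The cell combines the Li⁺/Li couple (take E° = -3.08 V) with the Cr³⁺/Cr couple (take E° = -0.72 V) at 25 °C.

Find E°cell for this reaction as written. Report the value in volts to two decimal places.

+2.36 V

The Cr³⁺/Cr couple has the higher reduction potential, so it is the cathode; Li⁺/Li is oxidised at the anode.
E°cell = E°(cathode) − E°(anode) = (-0.72) − (-3.08) = +2.36 V.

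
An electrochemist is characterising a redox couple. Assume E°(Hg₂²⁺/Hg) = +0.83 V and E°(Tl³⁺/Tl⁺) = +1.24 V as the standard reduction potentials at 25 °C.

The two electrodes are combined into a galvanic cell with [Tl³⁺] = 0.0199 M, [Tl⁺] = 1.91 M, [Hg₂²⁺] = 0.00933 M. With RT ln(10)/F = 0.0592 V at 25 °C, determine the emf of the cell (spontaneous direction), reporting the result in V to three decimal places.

Tl³⁺/Tl⁺ is the cathode (higher E°), Hg₂²⁺/Hg the anode: E°cell = +1.24 − (+0.83) = +0.41 V, n = 2.
Overall: Tl³⁺(aq) + 2 Hg(l) → Tl⁺(aq) + Hg₂²⁺(aq)
Q = [Tl⁺]·[Hg₂²⁺] / ([Tl³⁺]); log Q = -0.048.
E = E° − (0.0592/n) log Q = +0.41 − (0.0592/2)(-0.048) = +0.411 V.

+0.411 V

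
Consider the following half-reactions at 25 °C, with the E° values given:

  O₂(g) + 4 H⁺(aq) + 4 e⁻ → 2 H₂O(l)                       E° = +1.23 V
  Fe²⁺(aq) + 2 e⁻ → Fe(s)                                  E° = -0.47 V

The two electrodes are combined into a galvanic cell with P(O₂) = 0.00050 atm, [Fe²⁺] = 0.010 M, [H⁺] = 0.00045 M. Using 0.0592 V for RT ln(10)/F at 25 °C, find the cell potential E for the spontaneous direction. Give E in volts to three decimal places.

+1.512 V

O₂/H₂O is the cathode (higher E°), Fe²⁺/Fe the anode: E°cell = +1.23 − (-0.47) = +1.70 V, n = 4.
Overall: O₂(g) + 4 H⁺(aq) + 2 Fe(s) → 2 H₂O(l) + 2 Fe²⁺(aq)
Q = [Fe²⁺]^2 / (P(O₂)·[H⁺]^4); log Q = 12.688.
E = E° − (0.0592/n) log Q = +1.70 − (0.0592/4)(12.688) = +1.512 V.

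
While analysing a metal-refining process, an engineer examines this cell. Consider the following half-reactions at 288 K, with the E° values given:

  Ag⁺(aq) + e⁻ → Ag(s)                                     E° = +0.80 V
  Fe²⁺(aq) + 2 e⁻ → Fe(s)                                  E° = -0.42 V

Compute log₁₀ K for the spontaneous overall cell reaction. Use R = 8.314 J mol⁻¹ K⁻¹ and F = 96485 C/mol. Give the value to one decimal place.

42.7

Cathode: Ag⁺/Ag; anode: Fe²⁺/Fe. E°cell = (+0.80) − (-0.42) = +1.22 V, with n = 2.
ΔG° = −nFE° = −RT ln K, so ln K = nFE°/(RT) = (2)(96485)(+1.22) / ((8.314)(288)) = 98.321.
log₁₀ K = 98.321 / ln 10 = 42.7.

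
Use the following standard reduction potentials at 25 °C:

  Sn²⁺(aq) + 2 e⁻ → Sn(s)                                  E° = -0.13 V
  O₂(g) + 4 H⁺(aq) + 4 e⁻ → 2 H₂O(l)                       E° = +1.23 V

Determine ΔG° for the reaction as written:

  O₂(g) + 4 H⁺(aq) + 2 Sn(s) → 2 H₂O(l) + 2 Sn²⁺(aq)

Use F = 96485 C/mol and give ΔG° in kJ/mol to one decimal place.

-524.9 kJ/mol

As written, O₂/H₂O is reduced (cathode) and Sn²⁺/Sn is oxidised (anode), so E°cell = (+1.23) − (-0.13) = +1.36 V.
Balancing electrons gives n = 4.
ΔG° = −nFE° = −(4)(96485)(+1.36) = -524,878 J = -524.9 kJ/mol.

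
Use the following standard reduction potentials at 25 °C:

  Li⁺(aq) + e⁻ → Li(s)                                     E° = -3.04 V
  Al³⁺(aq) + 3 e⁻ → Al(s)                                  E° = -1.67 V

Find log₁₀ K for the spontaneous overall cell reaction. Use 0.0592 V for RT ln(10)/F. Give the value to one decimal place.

Cathode: Al³⁺/Al; anode: Li⁺/Li. E°cell = +1.37 V, n = 3.
log K = nE°cell / 0.0592 = (3)(+1.37) / 0.0592 = 69.4.

69.4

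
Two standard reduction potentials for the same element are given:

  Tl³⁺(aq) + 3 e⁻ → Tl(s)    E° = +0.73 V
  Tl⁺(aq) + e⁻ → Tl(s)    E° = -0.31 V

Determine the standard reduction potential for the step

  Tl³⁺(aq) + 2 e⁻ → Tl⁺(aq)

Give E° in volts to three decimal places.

Sequential free energies add, so n₃E°₃ = n₁E°₁ + n₂E°₂.
With n₃ = 3, and the known step contributing 1×(-0.31) V, the unknown satisfies 2·E° = 3×(+0.73) − 1×(-0.31) = +2.500.
E° = +2.500 / 2 = +1.250 V.

+1.250 V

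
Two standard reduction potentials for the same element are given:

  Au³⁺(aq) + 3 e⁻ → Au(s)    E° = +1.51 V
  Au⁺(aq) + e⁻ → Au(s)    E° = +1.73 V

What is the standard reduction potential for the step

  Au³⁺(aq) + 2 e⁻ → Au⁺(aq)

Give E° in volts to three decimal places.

+1.400 V

Sequential free energies add, so n₃E°₃ = n₁E°₁ + n₂E°₂.
With n₃ = 3, and the known step contributing 1×(+1.73) V, the unknown satisfies 2·E° = 3×(+1.51) − 1×(+1.73) = +2.800.
E° = +2.800 / 2 = +1.400 V.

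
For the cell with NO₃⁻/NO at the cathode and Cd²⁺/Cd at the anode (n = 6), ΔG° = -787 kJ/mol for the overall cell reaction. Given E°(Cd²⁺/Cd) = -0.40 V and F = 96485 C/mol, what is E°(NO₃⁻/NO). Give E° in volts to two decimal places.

E°cell = −ΔG°/(nF) = −(-787×10³)/((6)(96485)) = +1.359 V.
Since NO₃⁻/NO is the cathode and Cd²⁺/Cd the anode, E°cell = E°(NO₃⁻/NO) − E°(Cd²⁺/Cd).
So E°(NO₃⁻/NO) = E°cell + E°(Cd²⁺/Cd) = +1.359 + (-0.40) = +0.96 V.

+0.96 V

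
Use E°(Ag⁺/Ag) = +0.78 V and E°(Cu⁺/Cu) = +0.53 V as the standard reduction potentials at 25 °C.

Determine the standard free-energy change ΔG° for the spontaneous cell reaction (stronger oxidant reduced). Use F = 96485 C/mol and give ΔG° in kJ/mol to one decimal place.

Ag⁺/Ag (E° = +0.78 V) is the cathode; Cu⁺/Cu (E° = +0.53 V) is the anode, so E°cell = +0.25 V.
Balancing electrons gives n = 1 (lcm of 1 and 1).
ΔG° = −nFE° = −(1)(96485)(+0.25) = -24,121 J = -24.1 kJ/mol.

-24.1 kJ/mol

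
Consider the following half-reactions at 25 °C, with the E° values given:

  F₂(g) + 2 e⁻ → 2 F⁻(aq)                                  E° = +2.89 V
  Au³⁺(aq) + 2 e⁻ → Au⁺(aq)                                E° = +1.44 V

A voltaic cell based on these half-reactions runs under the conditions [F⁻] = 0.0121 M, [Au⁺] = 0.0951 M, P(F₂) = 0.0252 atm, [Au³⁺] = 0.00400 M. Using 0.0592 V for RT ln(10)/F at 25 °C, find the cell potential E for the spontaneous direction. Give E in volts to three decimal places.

F₂/F⁻ is the cathode (higher E°), Au³⁺/Au⁺ the anode: E°cell = +2.89 − (+1.44) = +1.45 V, n = 2.
Overall: F₂(g) + Au⁺(aq) → 2 F⁻(aq) + Au³⁺(aq)
Q = [F⁻]^2·[Au³⁺] / (P(F₂)·[Au⁺]); log Q = -3.612.
E = E° − (0.0592/n) log Q = +1.45 − (0.0592/2)(-3.612) = +1.557 V.

+1.557 V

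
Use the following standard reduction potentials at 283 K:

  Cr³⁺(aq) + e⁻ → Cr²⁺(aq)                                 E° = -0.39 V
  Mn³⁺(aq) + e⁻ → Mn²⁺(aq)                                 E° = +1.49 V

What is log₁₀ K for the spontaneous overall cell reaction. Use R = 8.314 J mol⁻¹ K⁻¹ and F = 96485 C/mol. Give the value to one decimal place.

Cathode: Mn³⁺/Mn²⁺; anode: Cr³⁺/Cr²⁺. E°cell = (+1.49) − (-0.39) = +1.88 V, with n = 1.
ΔG° = −nFE° = −RT ln K, so ln K = nFE°/(RT) = (1)(96485)(+1.88) / ((8.314)(283)) = 77.094.
log₁₀ K = 77.094 / ln 10 = 33.5.

33.5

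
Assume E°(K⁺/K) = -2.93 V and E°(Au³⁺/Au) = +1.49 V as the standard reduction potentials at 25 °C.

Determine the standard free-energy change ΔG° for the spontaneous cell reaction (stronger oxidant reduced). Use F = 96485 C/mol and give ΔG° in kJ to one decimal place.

Au³⁺/Au (E° = +1.49 V) is the cathode; K⁺/K (E° = -2.93 V) is the anode, so E°cell = +4.42 V.
Balancing electrons gives n = 3 (lcm of 3 and 1).
ΔG° = −nFE° = −(3)(96485)(+4.42) = -1,279,391 J = -1279.4 kJ.

-1279.4 kJ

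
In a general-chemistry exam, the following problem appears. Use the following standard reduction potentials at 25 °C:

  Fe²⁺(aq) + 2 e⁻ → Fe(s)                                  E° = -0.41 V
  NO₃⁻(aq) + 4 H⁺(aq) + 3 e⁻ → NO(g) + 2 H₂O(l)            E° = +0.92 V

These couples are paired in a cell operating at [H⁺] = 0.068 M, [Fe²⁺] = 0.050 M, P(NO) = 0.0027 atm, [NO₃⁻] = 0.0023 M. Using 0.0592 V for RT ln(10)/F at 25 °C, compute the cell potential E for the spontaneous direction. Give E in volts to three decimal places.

NO₃⁻/NO is the cathode (higher E°), Fe²⁺/Fe the anode: E°cell = +0.92 − (-0.41) = +1.33 V, n = 6.
Overall: 2 NO₃⁻(aq) + 8 H⁺(aq) + 3 Fe(s) → 2 NO(g) + 4 H₂O(l) + 3 Fe²⁺(aq)
Q = P(NO)^2·[Fe²⁺]^3 / ([NO₃⁻]^2·[H⁺]^8); log Q = 5.576.
E = E° − (0.0592/n) log Q = +1.33 − (0.0592/6)(5.576) = +1.275 V.

+1.275 V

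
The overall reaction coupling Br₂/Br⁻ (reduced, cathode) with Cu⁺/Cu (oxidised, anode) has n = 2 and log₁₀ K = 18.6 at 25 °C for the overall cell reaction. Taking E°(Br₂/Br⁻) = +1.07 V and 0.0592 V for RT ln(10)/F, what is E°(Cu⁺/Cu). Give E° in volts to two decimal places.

+0.52 V

E°cell = (0.0592/n)·log K = (0.0592/2)(18.6) = +0.551 V.
Since Br₂/Br⁻ is the cathode and Cu⁺/Cu the anode, E°cell = E°(Br₂/Br⁻) − E°(Cu⁺/Cu).
So E°(Cu⁺/Cu) = E°(Br₂/Br⁻) − E°cell = (+1.07) − (+0.551) = +0.52 V.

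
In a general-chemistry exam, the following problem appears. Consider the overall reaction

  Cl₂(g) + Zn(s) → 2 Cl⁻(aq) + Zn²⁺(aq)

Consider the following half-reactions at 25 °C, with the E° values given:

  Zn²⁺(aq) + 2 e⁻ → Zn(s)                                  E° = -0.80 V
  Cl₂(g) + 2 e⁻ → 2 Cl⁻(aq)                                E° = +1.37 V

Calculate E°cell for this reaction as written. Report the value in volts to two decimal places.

+2.17 V

The Cl₂/Cl⁻ couple has the higher reduction potential, so it is the cathode; Zn²⁺/Zn is oxidised at the anode.
E°cell = E°(cathode) − E°(anode) = (+1.37) − (-0.80) = +2.17 V.
Since E°cell > 0, the reaction is spontaneous under standard conditions.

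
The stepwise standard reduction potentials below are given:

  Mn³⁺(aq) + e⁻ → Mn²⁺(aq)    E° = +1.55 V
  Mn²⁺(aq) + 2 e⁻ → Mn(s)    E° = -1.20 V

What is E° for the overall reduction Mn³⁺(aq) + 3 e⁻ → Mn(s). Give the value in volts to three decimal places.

-0.283 V

Adding the free-energy changes (−nFE°) of the two steps gives −n₃FE°₃ = −n₁FE°₁ − n₂FE°₂.
E°₃ = (1×+1.55 + 2×-1.20) / 3 = (-0.850) / 3 = -0.283 V.
Simply averaging or adding the two E° values would be wrong; the electron-weighted sum is required.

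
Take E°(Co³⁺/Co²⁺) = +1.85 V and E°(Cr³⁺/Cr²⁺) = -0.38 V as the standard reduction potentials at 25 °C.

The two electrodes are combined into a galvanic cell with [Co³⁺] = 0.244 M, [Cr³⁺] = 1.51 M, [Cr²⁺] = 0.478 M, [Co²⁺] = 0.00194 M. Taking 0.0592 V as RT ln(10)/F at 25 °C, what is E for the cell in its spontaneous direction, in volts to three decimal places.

+2.325 V

Co³⁺/Co²⁺ is the cathode (higher E°), Cr³⁺/Cr²⁺ the anode: E°cell = +1.85 − (-0.38) = +2.23 V, n = 1.
Overall: Co³⁺(aq) + Cr²⁺(aq) → Co²⁺(aq) + Cr³⁺(aq)
Q = [Co²⁺]·[Cr³⁺] / ([Co³⁺]·[Cr²⁺]); log Q = -1.600.
E = E° − (0.0592/n) log Q = +2.23 − (0.0592/1)(-1.600) = +2.325 V.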